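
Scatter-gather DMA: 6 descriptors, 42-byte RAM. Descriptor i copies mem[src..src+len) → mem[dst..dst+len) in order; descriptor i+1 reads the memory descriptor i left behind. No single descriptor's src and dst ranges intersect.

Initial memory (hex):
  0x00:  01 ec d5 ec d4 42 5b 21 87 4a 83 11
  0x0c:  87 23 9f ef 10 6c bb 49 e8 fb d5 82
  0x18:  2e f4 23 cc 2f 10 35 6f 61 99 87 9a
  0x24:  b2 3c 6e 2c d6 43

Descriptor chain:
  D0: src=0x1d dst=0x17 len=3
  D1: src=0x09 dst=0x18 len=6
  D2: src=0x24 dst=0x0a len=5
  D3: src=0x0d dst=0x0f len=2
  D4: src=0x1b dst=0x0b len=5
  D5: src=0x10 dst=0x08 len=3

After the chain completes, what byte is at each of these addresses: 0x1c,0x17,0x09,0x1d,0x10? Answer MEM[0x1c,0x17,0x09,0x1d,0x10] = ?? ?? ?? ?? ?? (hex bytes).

MEM[0x1c,0x17,0x09,0x1d,0x10] = 23 10 6c 9f d6

  after D0: wrote 3B at 0x17 = 10356f
  after D1: wrote 6B at 0x18 = 4a831187239f
  after D2: wrote 5B at 0x0a = b23c6e2cd6
  after D3: wrote 2B at 0x0f = 2cd6
  after D4: wrote 5B at 0x0b = 87239f356f
  after D5: wrote 3B at 0x08 = d66cbb
query mem[0x1c]=0x23, mem[0x17]=0x10, mem[0x09]=0x6c, mem[0x1d]=0x9f, mem[0x10]=0xd6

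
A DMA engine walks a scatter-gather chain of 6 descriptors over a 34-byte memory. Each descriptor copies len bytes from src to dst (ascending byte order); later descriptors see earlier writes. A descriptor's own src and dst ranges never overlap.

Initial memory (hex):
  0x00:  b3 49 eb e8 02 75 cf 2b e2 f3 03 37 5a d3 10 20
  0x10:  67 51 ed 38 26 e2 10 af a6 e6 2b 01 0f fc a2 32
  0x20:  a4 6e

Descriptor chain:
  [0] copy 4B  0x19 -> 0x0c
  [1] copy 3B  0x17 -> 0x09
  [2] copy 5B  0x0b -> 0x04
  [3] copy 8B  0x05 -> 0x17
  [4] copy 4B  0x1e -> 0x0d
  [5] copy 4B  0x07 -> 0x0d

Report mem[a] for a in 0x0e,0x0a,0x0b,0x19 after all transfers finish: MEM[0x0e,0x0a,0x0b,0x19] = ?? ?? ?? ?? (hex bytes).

#0 dst[0x0c+4] := {0xe6,0x2b,0x01,0x0f}
#1 dst[0x09+3] := {0xaf,0xa6,0xe6}
#2 dst[0x04+5] := {0xe6,0xe6,0x2b,0x01,0x0f}
#3 dst[0x17+8] := {0xe6,0x2b,0x01,0x0f,0xaf,0xa6,0xe6,0xe6}
#4 dst[0x0d+4] := {0xe6,0x32,0xa4,0x6e}
#5 dst[0x0d+4] := {0x01,0x0f,0xaf,0xa6}
query mem[0x0e]=0x0f, mem[0x0a]=0xa6, mem[0x0b]=0xe6, mem[0x19]=0x01

MEM[0x0e,0x0a,0x0b,0x19] = 0f a6 e6 01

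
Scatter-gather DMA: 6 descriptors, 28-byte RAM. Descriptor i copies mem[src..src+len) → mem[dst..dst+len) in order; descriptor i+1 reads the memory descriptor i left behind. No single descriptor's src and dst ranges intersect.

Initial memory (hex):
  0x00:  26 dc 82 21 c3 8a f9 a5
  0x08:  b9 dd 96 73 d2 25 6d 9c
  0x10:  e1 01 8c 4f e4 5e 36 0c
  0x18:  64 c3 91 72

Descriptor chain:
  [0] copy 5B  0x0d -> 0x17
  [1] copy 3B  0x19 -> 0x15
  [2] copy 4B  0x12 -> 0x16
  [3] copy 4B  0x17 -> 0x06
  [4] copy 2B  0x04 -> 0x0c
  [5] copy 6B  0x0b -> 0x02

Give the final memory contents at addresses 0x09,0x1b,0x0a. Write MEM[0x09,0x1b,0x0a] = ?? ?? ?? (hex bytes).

[0] 0x0d->0x17 len=5 : 25 6d 9c e1 01
[1] 0x19->0x15 len=3 : 9c e1 01
[2] 0x12->0x16 len=4 : 8c 4f e4 9c
[3] 0x17->0x06 len=4 : 4f e4 9c e1
[4] 0x04->0x0c len=2 : c3 8a
[5] 0x0b->0x02 len=6 : 73 c3 8a 6d 9c e1
query mem[0x09]=0xe1, mem[0x1b]=0x01, mem[0x0a]=0x96

MEM[0x09,0x1b,0x0a] = e1 01 96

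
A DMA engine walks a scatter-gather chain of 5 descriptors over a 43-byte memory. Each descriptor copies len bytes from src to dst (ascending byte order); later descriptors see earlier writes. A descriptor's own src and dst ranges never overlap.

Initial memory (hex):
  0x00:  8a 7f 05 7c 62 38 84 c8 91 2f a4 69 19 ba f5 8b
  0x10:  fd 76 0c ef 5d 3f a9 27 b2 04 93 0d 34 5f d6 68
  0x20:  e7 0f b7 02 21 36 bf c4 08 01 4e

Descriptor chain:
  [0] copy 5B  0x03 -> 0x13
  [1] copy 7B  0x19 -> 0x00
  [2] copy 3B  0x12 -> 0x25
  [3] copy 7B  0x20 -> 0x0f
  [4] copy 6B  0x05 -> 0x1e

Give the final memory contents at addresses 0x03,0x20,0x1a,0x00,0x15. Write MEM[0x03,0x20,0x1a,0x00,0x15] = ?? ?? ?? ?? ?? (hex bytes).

#0 dst[0x13+5] := {0x7c,0x62,0x38,0x84,0xc8}
#1 dst[0x00+7] := {0x04,0x93,0x0d,0x34,0x5f,0xd6,0x68}
#2 dst[0x25+3] := {0x0c,0x7c,0x62}
#3 dst[0x0f+7] := {0xe7,0x0f,0xb7,0x02,0x21,0x0c,0x7c}
#4 dst[0x1e+6] := {0xd6,0x68,0xc8,0x91,0x2f,0xa4}
query mem[0x03]=0x34, mem[0x20]=0xc8, mem[0x1a]=0x93, mem[0x00]=0x04, mem[0x15]=0x7c

MEM[0x03,0x20,0x1a,0x00,0x15] = 34 c8 93 04 7c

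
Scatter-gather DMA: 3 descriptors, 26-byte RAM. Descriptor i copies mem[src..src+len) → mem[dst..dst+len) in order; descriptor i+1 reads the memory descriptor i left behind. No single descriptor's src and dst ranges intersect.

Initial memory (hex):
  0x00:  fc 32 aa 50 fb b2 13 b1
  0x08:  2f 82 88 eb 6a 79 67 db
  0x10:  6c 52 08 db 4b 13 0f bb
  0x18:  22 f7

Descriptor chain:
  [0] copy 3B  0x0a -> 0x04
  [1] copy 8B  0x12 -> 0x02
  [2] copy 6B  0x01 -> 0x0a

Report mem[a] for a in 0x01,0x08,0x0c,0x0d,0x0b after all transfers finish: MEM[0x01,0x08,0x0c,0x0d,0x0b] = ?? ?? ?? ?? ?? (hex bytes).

[0] 0x0a->0x04 len=3 : 88 eb 6a
[1] 0x12->0x02 len=8 : 08 db 4b 13 0f bb 22 f7
[2] 0x01->0x0a len=6 : 32 08 db 4b 13 0f
query mem[0x01]=0x32, mem[0x08]=0x22, mem[0x0c]=0xdb, mem[0x0d]=0x4b, mem[0x0b]=0x08

MEM[0x01,0x08,0x0c,0x0d,0x0b] = 32 22 db 4b 08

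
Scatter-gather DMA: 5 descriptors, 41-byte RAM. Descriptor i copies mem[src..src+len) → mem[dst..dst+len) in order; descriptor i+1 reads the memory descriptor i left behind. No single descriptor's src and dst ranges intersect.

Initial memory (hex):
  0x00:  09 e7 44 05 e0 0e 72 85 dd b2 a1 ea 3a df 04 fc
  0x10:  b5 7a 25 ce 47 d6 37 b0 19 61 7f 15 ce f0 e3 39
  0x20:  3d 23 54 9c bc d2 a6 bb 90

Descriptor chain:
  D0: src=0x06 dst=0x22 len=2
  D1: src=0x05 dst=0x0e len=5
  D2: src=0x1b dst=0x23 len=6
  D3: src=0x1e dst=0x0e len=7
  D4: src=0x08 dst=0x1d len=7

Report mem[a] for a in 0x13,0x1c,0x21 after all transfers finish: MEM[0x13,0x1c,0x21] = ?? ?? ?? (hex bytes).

MEM[0x13,0x1c,0x21] = 15 ce 3a

  after D0: wrote 2B at 0x22 = 7285
  after D1: wrote 5B at 0x0e = 0e7285ddb2
  after D2: wrote 6B at 0x23 = 15cef0e3393d
  after D3: wrote 7B at 0x0e = e3393d237215ce
  after D4: wrote 7B at 0x1d = ddb2a1ea3adfe3
query mem[0x13]=0x15, mem[0x1c]=0xce, mem[0x21]=0x3a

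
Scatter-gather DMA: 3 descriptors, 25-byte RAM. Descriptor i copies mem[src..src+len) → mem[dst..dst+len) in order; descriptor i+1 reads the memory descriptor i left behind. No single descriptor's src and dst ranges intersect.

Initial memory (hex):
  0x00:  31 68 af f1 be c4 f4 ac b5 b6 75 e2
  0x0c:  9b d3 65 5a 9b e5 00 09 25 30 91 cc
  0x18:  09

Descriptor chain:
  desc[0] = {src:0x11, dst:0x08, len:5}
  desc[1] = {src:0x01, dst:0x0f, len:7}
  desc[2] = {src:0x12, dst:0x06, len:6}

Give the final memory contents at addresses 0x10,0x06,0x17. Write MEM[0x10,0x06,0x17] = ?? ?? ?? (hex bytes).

[0] 0x11->0x08 len=5 : e5 00 09 25 30
[1] 0x01->0x0f len=7 : 68 af f1 be c4 f4 ac
[2] 0x12->0x06 len=6 : be c4 f4 ac 91 cc
query mem[0x10]=0xaf, mem[0x06]=0xbe, mem[0x17]=0xcc

MEM[0x10,0x06,0x17] = af be cc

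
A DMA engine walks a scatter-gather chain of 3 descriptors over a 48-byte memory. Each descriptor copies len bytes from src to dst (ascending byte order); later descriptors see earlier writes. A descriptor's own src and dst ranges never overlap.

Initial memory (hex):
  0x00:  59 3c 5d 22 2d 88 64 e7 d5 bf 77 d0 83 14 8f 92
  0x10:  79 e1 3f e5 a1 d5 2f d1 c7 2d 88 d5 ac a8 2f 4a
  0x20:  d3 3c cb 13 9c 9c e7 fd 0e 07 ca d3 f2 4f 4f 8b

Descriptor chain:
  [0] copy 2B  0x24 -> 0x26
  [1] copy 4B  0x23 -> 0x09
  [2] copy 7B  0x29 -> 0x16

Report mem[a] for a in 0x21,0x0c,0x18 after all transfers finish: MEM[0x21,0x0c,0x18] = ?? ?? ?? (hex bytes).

MEM[0x21,0x0c,0x18] = 3c 9c d3

  after D0: wrote 2B at 0x26 = 9c9c
  after D1: wrote 4B at 0x09 = 139c9c9c
  after D2: wrote 7B at 0x16 = 07cad3f24f4f8b
query mem[0x21]=0x3c, mem[0x0c]=0x9c, mem[0x18]=0xd3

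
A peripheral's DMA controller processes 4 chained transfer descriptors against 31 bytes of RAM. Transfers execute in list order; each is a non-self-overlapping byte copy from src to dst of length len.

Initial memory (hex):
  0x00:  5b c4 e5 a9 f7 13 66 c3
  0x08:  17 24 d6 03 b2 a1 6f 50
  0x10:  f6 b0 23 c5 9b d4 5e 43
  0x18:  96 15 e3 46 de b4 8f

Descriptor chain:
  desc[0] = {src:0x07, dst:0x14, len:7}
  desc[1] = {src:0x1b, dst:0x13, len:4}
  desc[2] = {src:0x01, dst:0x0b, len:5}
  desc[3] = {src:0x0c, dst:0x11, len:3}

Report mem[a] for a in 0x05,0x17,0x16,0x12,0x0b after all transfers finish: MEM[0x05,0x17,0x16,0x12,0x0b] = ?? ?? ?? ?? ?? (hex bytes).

[0] 0x07->0x14 len=7 : c3 17 24 d6 03 b2 a1
[1] 0x1b->0x13 len=4 : 46 de b4 8f
[2] 0x01->0x0b len=5 : c4 e5 a9 f7 13
[3] 0x0c->0x11 len=3 : e5 a9 f7
query mem[0x05]=0x13, mem[0x17]=0xd6, mem[0x16]=0x8f, mem[0x12]=0xa9, mem[0x0b]=0xc4

MEM[0x05,0x17,0x16,0x12,0x0b] = 13 d6 8f a9 c4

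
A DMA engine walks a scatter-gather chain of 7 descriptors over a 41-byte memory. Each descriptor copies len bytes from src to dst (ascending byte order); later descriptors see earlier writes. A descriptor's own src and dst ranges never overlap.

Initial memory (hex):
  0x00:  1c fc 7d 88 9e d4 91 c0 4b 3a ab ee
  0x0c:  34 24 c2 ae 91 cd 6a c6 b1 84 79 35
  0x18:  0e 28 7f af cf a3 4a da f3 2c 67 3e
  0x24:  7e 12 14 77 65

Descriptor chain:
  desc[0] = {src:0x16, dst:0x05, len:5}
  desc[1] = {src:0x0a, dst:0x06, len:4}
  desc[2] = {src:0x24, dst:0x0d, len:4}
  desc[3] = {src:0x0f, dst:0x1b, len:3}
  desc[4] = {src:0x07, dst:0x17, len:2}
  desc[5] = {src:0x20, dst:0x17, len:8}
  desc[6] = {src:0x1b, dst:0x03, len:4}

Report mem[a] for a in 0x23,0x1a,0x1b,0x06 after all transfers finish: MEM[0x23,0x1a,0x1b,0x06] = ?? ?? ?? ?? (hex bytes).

  after D0: wrote 5B at 0x05 = 79350e287f
  after D1: wrote 4B at 0x06 = abee3424
  after D2: wrote 4B at 0x0d = 7e121477
  after D3: wrote 3B at 0x1b = 1477cd
  after D4: wrote 2B at 0x17 = ee34
  after D5: wrote 8B at 0x17 = f32c673e7e121477
  after D6: wrote 4B at 0x03 = 7e121477
query mem[0x23]=0x3e, mem[0x1a]=0x3e, mem[0x1b]=0x7e, mem[0x06]=0x77

MEM[0x23,0x1a,0x1b,0x06] = 3e 3e 7e 77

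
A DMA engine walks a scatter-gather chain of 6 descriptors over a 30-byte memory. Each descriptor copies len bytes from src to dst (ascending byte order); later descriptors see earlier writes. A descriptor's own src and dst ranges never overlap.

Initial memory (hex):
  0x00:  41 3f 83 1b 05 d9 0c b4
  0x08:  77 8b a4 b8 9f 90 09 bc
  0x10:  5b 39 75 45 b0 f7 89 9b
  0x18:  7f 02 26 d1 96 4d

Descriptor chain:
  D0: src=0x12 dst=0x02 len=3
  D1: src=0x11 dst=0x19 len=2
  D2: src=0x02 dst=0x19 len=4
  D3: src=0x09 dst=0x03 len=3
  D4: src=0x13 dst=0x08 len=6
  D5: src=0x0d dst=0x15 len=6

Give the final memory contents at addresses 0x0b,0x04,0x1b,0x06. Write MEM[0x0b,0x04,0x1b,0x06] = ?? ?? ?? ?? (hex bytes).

MEM[0x0b,0x04,0x1b,0x06] = 89 a4 b0 0c

  after D0: wrote 3B at 0x02 = 7545b0
  after D1: wrote 2B at 0x19 = 3975
  after D2: wrote 4B at 0x19 = 7545b0d9
  after D3: wrote 3B at 0x03 = 8ba4b8
  after D4: wrote 6B at 0x08 = 45b0f7899b7f
  after D5: wrote 6B at 0x15 = 7f09bc5b3975
query mem[0x0b]=0x89, mem[0x04]=0xa4, mem[0x1b]=0xb0, mem[0x06]=0x0c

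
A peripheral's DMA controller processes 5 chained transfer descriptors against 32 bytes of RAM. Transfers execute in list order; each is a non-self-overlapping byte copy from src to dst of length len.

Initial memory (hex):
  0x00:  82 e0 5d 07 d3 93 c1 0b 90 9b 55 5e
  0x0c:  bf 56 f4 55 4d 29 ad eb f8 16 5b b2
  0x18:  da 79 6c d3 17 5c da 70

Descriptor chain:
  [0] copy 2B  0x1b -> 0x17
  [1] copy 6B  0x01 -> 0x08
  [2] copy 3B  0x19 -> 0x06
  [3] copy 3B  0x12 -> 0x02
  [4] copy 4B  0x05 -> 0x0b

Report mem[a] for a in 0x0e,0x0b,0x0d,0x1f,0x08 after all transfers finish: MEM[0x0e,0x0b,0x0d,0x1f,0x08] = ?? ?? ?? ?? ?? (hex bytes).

MEM[0x0e,0x0b,0x0d,0x1f,0x08] = d3 93 6c 70 d3

  after D0: wrote 2B at 0x17 = d317
  after D1: wrote 6B at 0x08 = e05d07d393c1
  after D2: wrote 3B at 0x06 = 796cd3
  after D3: wrote 3B at 0x02 = adebf8
  after D4: wrote 4B at 0x0b = 93796cd3
query mem[0x0e]=0xd3, mem[0x0b]=0x93, mem[0x0d]=0x6c, mem[0x1f]=0x70, mem[0x08]=0xd3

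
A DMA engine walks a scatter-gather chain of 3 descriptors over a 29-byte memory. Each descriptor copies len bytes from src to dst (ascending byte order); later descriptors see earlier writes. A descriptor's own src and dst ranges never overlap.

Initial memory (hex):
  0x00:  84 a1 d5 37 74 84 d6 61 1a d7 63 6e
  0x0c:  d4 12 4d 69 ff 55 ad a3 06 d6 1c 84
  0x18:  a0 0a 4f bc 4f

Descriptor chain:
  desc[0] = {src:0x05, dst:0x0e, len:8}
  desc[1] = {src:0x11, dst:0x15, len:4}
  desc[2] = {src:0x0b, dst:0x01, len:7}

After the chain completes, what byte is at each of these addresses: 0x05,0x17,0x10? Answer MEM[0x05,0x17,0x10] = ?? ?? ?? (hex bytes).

[0] 0x05->0x0e len=8 : 84 d6 61 1a d7 63 6e d4
[1] 0x11->0x15 len=4 : 1a d7 63 6e
[2] 0x0b->0x01 len=7 : 6e d4 12 84 d6 61 1a
query mem[0x05]=0xd6, mem[0x17]=0x63, mem[0x10]=0x61

MEM[0x05,0x17,0x10] = d6 63 61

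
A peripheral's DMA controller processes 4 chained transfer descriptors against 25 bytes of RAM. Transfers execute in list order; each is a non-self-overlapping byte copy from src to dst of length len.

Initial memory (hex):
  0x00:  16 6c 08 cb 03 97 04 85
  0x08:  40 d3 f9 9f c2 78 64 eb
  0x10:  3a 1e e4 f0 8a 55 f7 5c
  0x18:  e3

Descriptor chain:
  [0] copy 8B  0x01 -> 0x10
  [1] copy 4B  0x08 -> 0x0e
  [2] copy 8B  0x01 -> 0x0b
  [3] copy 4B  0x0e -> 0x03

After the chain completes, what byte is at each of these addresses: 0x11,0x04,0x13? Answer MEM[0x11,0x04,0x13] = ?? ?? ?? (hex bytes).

MEM[0x11,0x04,0x13] = 85 97 03

  after D0: wrote 8B at 0x10 = 6c08cb0397048540
  after D1: wrote 4B at 0x0e = 40d3f99f
  after D2: wrote 8B at 0x0b = 6c08cb0397048540
  after D3: wrote 4B at 0x03 = 03970485
query mem[0x11]=0x85, mem[0x04]=0x97, mem[0x13]=0x03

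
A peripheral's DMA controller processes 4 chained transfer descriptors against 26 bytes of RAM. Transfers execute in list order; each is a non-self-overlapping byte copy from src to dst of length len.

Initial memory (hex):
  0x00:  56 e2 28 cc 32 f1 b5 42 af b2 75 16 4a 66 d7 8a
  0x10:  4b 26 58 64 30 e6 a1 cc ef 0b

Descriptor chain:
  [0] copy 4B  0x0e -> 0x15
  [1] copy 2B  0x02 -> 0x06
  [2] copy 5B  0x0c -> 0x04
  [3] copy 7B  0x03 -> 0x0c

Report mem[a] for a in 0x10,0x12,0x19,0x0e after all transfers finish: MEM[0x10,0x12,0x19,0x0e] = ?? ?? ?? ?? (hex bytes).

[0] 0x0e->0x15 len=4 : d7 8a 4b 26
[1] 0x02->0x06 len=2 : 28 cc
[2] 0x0c->0x04 len=5 : 4a 66 d7 8a 4b
[3] 0x03->0x0c len=7 : cc 4a 66 d7 8a 4b b2
query mem[0x10]=0x8a, mem[0x12]=0xb2, mem[0x19]=0x0b, mem[0x0e]=0x66

MEM[0x10,0x12,0x19,0x0e] = 8a b2 0b 66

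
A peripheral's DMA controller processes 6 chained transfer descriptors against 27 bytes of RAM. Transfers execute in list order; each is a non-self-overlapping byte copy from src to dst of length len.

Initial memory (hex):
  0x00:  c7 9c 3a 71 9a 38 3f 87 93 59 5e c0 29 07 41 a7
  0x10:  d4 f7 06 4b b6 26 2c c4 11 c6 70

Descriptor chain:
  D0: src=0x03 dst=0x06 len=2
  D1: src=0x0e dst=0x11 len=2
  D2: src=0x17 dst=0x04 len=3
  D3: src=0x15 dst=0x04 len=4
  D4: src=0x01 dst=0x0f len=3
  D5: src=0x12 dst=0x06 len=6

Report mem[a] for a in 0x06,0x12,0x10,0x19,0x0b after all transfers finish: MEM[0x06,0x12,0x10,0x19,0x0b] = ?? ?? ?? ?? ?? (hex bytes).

  after D0: wrote 2B at 0x06 = 719a
  after D1: wrote 2B at 0x11 = 41a7
  after D2: wrote 3B at 0x04 = c411c6
  after D3: wrote 4B at 0x04 = 262cc411
  after D4: wrote 3B at 0x0f = 9c3a71
  after D5: wrote 6B at 0x06 = a74bb6262cc4
query mem[0x06]=0xa7, mem[0x12]=0xa7, mem[0x10]=0x3a, mem[0x19]=0xc6, mem[0x0b]=0xc4

MEM[0x06,0x12,0x10,0x19,0x0b] = a7 a7 3a c6 c4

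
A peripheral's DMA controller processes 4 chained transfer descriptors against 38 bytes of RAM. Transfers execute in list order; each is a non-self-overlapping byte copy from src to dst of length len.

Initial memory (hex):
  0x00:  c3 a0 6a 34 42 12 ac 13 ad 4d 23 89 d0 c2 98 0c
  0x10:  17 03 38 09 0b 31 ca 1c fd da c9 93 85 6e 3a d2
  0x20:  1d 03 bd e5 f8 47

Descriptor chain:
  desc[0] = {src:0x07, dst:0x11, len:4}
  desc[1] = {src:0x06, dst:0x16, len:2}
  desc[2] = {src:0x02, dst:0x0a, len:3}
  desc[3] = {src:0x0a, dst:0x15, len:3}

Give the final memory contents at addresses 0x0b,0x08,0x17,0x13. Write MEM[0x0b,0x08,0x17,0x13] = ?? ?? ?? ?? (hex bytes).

MEM[0x0b,0x08,0x17,0x13] = 34 ad 42 4d

  after D0: wrote 4B at 0x11 = 13ad4d23
  after D1: wrote 2B at 0x16 = ac13
  after D2: wrote 3B at 0x0a = 6a3442
  after D3: wrote 3B at 0x15 = 6a3442
query mem[0x0b]=0x34, mem[0x08]=0xad, mem[0x17]=0x42, mem[0x13]=0x4d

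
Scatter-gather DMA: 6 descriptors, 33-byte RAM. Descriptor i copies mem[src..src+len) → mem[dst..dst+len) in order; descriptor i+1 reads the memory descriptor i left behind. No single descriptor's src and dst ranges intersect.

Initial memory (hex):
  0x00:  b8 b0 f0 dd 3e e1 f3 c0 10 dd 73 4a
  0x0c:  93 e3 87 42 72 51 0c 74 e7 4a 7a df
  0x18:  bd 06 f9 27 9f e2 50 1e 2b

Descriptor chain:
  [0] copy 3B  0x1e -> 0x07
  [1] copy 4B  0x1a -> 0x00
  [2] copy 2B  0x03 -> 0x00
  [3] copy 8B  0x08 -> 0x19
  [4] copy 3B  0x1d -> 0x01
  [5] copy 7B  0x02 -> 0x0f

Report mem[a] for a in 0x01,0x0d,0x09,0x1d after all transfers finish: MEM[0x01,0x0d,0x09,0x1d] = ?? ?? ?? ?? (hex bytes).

MEM[0x01,0x0d,0x09,0x1d] = 93 e3 2b 93

[0] 0x1e->0x07 len=3 : 50 1e 2b
[1] 0x1a->0x00 len=4 : f9 27 9f e2
[2] 0x03->0x00 len=2 : e2 3e
[3] 0x08->0x19 len=8 : 1e 2b 73 4a 93 e3 87 42
[4] 0x1d->0x01 len=3 : 93 e3 87
[5] 0x02->0x0f len=7 : e3 87 3e e1 f3 50 1e
query mem[0x01]=0x93, mem[0x0d]=0xe3, mem[0x09]=0x2b, mem[0x1d]=0x93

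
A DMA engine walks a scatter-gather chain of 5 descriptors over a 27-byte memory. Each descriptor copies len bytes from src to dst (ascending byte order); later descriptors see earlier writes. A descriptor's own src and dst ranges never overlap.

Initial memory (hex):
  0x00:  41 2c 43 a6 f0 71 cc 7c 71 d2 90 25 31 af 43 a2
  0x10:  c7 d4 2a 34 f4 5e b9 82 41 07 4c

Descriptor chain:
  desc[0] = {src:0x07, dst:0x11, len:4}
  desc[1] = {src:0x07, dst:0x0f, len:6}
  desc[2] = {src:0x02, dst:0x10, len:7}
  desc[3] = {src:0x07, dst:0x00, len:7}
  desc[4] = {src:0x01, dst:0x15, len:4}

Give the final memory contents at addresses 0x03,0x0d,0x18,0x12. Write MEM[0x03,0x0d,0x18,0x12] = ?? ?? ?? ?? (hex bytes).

MEM[0x03,0x0d,0x18,0x12] = 90 af 25 f0

#0 dst[0x11+4] := {0x7c,0x71,0xd2,0x90}
#1 dst[0x0f+6] := {0x7c,0x71,0xd2,0x90,0x25,0x31}
#2 dst[0x10+7] := {0x43,0xa6,0xf0,0x71,0xcc,0x7c,0x71}
#3 dst[0x00+7] := {0x7c,0x71,0xd2,0x90,0x25,0x31,0xaf}
#4 dst[0x15+4] := {0x71,0xd2,0x90,0x25}
query mem[0x03]=0x90, mem[0x0d]=0xaf, mem[0x18]=0x25, mem[0x12]=0xf0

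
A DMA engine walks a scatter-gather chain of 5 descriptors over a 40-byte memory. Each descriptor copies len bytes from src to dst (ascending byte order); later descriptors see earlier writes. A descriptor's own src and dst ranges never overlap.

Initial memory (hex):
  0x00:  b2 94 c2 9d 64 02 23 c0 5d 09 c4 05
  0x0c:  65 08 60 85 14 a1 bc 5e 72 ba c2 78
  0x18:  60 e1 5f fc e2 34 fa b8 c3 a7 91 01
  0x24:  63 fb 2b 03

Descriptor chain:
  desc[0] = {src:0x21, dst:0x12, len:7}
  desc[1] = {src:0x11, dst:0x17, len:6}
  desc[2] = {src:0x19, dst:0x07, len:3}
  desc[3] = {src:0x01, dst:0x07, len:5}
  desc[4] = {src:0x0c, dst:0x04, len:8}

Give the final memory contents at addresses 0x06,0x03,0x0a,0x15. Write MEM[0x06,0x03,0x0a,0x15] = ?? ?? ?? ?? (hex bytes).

MEM[0x06,0x03,0x0a,0x15] = 60 9d a7 63

#0 dst[0x12+7] := {0xa7,0x91,0x01,0x63,0xfb,0x2b,0x03}
#1 dst[0x17+6] := {0xa1,0xa7,0x91,0x01,0x63,0xfb}
#2 dst[0x07+3] := {0x91,0x01,0x63}
#3 dst[0x07+5] := {0x94,0xc2,0x9d,0x64,0x02}
#4 dst[0x04+8] := {0x65,0x08,0x60,0x85,0x14,0xa1,0xa7,0x91}
query mem[0x06]=0x60, mem[0x03]=0x9d, mem[0x0a]=0xa7, mem[0x15]=0x63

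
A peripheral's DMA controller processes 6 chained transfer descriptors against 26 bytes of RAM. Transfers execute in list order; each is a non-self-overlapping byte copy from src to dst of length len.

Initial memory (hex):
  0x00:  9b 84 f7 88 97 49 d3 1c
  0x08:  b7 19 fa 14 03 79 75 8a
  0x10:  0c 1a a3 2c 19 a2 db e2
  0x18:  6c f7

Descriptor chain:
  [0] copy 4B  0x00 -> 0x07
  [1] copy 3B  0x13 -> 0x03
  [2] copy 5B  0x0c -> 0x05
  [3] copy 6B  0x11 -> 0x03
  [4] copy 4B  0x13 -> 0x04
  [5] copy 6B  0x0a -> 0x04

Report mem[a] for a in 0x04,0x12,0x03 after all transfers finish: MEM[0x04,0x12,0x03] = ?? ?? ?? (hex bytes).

MEM[0x04,0x12,0x03] = 88 a3 1a

[0] 0x00->0x07 len=4 : 9b 84 f7 88
[1] 0x13->0x03 len=3 : 2c 19 a2
[2] 0x0c->0x05 len=5 : 03 79 75 8a 0c
[3] 0x11->0x03 len=6 : 1a a3 2c 19 a2 db
[4] 0x13->0x04 len=4 : 2c 19 a2 db
[5] 0x0a->0x04 len=6 : 88 14 03 79 75 8a
query mem[0x04]=0x88, mem[0x12]=0xa3, mem[0x03]=0x1a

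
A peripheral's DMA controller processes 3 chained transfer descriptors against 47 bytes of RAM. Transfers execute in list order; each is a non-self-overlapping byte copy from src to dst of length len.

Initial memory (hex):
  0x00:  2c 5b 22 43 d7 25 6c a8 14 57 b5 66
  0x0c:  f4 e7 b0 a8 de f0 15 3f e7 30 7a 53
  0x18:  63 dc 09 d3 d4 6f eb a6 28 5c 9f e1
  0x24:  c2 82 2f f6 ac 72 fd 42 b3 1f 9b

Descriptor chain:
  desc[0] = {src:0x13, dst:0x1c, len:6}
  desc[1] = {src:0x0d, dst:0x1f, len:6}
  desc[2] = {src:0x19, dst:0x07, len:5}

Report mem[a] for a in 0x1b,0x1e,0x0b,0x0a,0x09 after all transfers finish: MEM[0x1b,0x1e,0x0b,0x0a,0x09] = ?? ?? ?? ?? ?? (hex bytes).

MEM[0x1b,0x1e,0x0b,0x0a,0x09] = d3 30 e7 3f d3

[0] 0x13->0x1c len=6 : 3f e7 30 7a 53 63
[1] 0x0d->0x1f len=6 : e7 b0 a8 de f0 15
[2] 0x19->0x07 len=5 : dc 09 d3 3f e7
query mem[0x1b]=0xd3, mem[0x1e]=0x30, mem[0x0b]=0xe7, mem[0x0a]=0x3f, mem[0x09]=0xd3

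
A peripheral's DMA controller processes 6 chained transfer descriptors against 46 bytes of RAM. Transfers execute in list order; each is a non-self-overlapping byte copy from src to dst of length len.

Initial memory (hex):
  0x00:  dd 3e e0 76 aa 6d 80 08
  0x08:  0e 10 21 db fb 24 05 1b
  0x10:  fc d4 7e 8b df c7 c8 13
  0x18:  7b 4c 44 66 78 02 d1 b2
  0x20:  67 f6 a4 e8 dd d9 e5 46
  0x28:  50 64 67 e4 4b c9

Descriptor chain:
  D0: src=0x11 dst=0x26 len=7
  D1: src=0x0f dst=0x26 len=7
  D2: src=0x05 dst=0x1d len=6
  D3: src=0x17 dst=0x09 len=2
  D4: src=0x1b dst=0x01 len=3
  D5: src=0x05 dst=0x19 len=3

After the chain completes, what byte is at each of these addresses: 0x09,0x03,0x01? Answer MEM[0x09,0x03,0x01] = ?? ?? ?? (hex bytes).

D0: mem[0x26..0x2c] <- [d4 7e 8b df c7 c8 13]
D1: mem[0x26..0x2c] <- [1b fc d4 7e 8b df c7]
D2: mem[0x1d..0x22] <- [6d 80 08 0e 10 21]
D3: mem[0x09..0x0a] <- [13 7b]
D4: mem[0x01..0x03] <- [66 78 6d]
D5: mem[0x19..0x1b] <- [6d 80 08]
query mem[0x09]=0x13, mem[0x03]=0x6d, mem[0x01]=0x66

MEM[0x09,0x03,0x01] = 13 6d 66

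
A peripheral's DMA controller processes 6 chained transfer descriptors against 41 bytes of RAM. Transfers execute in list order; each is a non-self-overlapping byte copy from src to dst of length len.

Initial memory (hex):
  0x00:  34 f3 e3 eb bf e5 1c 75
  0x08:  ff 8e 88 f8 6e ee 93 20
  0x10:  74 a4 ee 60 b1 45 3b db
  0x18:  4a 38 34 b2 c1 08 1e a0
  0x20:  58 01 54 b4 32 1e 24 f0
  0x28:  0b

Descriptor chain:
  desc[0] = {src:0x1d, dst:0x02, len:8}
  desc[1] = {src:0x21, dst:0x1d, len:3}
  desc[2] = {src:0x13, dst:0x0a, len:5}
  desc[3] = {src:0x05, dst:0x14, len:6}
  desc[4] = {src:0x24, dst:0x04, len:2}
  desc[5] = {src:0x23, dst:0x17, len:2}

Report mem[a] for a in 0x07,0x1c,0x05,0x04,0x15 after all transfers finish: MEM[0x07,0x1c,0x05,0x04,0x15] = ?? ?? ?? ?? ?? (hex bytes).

MEM[0x07,0x1c,0x05,0x04,0x15] = 54 c1 1e 32 01

[0] 0x1d->0x02 len=8 : 08 1e a0 58 01 54 b4 32
[1] 0x21->0x1d len=3 : 01 54 b4
[2] 0x13->0x0a len=5 : 60 b1 45 3b db
[3] 0x05->0x14 len=6 : 58 01 54 b4 32 60
[4] 0x24->0x04 len=2 : 32 1e
[5] 0x23->0x17 len=2 : b4 32
query mem[0x07]=0x54, mem[0x1c]=0xc1, mem[0x05]=0x1e, mem[0x04]=0x32, mem[0x15]=0x01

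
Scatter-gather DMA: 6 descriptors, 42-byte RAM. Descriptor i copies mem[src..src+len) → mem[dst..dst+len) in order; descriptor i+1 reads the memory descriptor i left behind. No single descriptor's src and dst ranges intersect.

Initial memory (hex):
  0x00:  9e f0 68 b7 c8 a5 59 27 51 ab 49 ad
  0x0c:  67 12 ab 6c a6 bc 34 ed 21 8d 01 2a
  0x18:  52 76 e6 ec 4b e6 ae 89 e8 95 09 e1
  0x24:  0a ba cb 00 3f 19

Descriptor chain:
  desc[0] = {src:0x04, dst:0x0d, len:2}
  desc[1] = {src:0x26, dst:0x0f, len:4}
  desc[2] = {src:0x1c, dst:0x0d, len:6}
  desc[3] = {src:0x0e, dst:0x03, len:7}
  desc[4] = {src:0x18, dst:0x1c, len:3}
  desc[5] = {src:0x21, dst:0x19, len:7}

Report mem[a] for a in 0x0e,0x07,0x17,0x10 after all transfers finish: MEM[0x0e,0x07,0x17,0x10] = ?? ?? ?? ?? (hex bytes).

[0] 0x04->0x0d len=2 : c8 a5
[1] 0x26->0x0f len=4 : cb 00 3f 19
[2] 0x1c->0x0d len=6 : 4b e6 ae 89 e8 95
[3] 0x0e->0x03 len=7 : e6 ae 89 e8 95 ed 21
[4] 0x18->0x1c len=3 : 52 76 e6
[5] 0x21->0x19 len=7 : 95 09 e1 0a ba cb 00
query mem[0x0e]=0xe6, mem[0x07]=0x95, mem[0x17]=0x2a, mem[0x10]=0x89

MEM[0x0e,0x07,0x17,0x10] = e6 95 2a 89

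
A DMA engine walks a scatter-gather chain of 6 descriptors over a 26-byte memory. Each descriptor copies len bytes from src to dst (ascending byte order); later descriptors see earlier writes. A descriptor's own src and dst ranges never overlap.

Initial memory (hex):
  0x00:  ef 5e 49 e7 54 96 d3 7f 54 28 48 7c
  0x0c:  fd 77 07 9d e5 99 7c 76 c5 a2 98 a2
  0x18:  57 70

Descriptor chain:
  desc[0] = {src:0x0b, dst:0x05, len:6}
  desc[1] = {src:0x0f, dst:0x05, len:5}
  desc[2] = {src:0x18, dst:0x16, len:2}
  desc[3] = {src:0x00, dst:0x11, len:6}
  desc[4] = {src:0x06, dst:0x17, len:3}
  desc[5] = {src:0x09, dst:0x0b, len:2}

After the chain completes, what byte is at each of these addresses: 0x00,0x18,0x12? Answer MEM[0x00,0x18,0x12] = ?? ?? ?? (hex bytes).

  after D0: wrote 6B at 0x05 = 7cfd77079de5
  after D1: wrote 5B at 0x05 = 9de5997c76
  after D2: wrote 2B at 0x16 = 5770
  after D3: wrote 6B at 0x11 = ef5e49e7549d
  after D4: wrote 3B at 0x17 = e5997c
  after D5: wrote 2B at 0x0b = 76e5
query mem[0x00]=0xef, mem[0x18]=0x99, mem[0x12]=0x5e

MEM[0x00,0x18,0x12] = ef 99 5e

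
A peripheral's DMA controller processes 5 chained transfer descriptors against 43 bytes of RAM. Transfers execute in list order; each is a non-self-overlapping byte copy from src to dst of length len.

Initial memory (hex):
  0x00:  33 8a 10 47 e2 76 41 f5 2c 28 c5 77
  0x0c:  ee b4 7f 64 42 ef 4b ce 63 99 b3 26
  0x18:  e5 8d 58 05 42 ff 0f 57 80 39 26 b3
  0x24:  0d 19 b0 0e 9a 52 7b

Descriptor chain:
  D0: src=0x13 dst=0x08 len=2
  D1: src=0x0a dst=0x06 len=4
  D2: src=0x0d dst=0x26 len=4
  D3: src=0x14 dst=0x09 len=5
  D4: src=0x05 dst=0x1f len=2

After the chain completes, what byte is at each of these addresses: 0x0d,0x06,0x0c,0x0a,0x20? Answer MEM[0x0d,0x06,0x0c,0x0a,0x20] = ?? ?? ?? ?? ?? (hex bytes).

  after D0: wrote 2B at 0x08 = ce63
  after D1: wrote 4B at 0x06 = c577eeb4
  after D2: wrote 4B at 0x26 = b47f6442
  after D3: wrote 5B at 0x09 = 6399b326e5
  after D4: wrote 2B at 0x1f = 76c5
query mem[0x0d]=0xe5, mem[0x06]=0xc5, mem[0x0c]=0x26, mem[0x0a]=0x99, mem[0x20]=0xc5

MEM[0x0d,0x06,0x0c,0x0a,0x20] = e5 c5 26 99 c5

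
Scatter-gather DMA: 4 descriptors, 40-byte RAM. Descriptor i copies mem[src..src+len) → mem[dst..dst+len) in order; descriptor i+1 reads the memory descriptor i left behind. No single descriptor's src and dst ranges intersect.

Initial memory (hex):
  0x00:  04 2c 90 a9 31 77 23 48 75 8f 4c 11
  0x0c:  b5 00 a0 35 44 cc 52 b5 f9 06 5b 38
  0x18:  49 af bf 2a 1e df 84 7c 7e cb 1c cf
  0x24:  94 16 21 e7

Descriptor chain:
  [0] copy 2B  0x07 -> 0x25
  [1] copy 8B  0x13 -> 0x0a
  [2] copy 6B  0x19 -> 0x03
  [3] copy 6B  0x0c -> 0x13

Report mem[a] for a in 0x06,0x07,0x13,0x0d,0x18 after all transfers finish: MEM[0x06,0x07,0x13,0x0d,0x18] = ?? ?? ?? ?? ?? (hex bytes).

MEM[0x06,0x07,0x13,0x0d,0x18] = 1e df 06 5b bf

#0 dst[0x25+2] := {0x48,0x75}
#1 dst[0x0a+8] := {0xb5,0xf9,0x06,0x5b,0x38,0x49,0xaf,0xbf}
#2 dst[0x03+6] := {0xaf,0xbf,0x2a,0x1e,0xdf,0x84}
#3 dst[0x13+6] := {0x06,0x5b,0x38,0x49,0xaf,0xbf}
query mem[0x06]=0x1e, mem[0x07]=0xdf, mem[0x13]=0x06, mem[0x0d]=0x5b, mem[0x18]=0xbf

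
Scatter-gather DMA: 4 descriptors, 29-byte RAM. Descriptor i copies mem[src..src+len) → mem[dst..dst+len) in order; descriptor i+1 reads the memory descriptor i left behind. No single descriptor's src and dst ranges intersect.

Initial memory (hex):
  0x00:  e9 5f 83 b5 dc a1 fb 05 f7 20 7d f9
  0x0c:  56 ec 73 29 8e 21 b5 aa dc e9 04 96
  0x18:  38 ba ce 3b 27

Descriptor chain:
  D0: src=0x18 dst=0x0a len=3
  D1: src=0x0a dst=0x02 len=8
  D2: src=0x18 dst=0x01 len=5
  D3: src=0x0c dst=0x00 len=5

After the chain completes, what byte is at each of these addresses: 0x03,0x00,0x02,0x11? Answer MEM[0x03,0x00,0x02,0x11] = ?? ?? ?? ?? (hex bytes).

MEM[0x03,0x00,0x02,0x11] = 29 ce 73 21

#0 dst[0x0a+3] := {0x38,0xba,0xce}
#1 dst[0x02+8] := {0x38,0xba,0xce,0xec,0x73,0x29,0x8e,0x21}
#2 dst[0x01+5] := {0x38,0xba,0xce,0x3b,0x27}
#3 dst[0x00+5] := {0xce,0xec,0x73,0x29,0x8e}
query mem[0x03]=0x29, mem[0x00]=0xce, mem[0x02]=0x73, mem[0x11]=0x21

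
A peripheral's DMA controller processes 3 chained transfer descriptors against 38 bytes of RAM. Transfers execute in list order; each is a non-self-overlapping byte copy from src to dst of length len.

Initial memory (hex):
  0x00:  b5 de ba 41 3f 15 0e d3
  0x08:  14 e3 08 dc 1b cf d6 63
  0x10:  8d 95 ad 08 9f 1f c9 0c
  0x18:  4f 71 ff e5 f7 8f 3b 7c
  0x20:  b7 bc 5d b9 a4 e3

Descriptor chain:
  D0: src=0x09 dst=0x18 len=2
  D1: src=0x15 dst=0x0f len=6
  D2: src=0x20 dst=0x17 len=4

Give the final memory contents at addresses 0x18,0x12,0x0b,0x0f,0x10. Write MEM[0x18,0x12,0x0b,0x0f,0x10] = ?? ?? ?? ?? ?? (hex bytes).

MEM[0x18,0x12,0x0b,0x0f,0x10] = bc e3 dc 1f c9

#0 dst[0x18+2] := {0xe3,0x08}
#1 dst[0x0f+6] := {0x1f,0xc9,0x0c,0xe3,0x08,0xff}
#2 dst[0x17+4] := {0xb7,0xbc,0x5d,0xb9}
query mem[0x18]=0xbc, mem[0x12]=0xe3, mem[0x0b]=0xdc, mem[0x0f]=0x1f, mem[0x10]=0xc9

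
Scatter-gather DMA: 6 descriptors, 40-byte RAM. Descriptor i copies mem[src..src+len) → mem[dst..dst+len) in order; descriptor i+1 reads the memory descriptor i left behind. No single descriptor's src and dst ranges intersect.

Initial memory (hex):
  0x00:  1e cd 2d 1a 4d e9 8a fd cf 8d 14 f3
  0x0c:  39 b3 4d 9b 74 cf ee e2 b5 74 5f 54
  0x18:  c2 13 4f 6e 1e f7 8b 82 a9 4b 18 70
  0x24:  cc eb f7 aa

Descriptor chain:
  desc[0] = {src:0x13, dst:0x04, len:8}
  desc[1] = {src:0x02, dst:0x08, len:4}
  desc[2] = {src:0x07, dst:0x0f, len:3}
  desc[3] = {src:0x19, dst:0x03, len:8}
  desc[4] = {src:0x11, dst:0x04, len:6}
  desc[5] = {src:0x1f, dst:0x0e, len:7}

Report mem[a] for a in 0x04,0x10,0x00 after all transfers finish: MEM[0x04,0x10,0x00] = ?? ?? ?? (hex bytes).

#0 dst[0x04+8] := {0xe2,0xb5,0x74,0x5f,0x54,0xc2,0x13,0x4f}
#1 dst[0x08+4] := {0x2d,0x1a,0xe2,0xb5}
#2 dst[0x0f+3] := {0x5f,0x2d,0x1a}
#3 dst[0x03+8] := {0x13,0x4f,0x6e,0x1e,0xf7,0x8b,0x82,0xa9}
#4 dst[0x04+6] := {0x1a,0xee,0xe2,0xb5,0x74,0x5f}
#5 dst[0x0e+7] := {0x82,0xa9,0x4b,0x18,0x70,0xcc,0xeb}
query mem[0x04]=0x1a, mem[0x10]=0x4b, mem[0x00]=0x1e

MEM[0x04,0x10,0x00] = 1a 4b 1e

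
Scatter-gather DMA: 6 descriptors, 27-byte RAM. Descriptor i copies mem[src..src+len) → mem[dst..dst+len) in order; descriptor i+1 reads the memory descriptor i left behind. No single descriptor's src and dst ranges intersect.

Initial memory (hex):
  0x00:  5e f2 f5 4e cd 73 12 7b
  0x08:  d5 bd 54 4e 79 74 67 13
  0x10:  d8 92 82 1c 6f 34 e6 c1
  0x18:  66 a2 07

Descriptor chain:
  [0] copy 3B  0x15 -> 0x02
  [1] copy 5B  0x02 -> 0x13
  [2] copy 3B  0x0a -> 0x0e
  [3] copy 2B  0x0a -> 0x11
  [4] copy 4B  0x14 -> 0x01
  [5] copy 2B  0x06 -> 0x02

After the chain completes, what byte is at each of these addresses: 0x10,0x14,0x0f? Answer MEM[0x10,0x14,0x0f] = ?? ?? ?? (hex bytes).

#0 dst[0x02+3] := {0x34,0xe6,0xc1}
#1 dst[0x13+5] := {0x34,0xe6,0xc1,0x73,0x12}
#2 dst[0x0e+3] := {0x54,0x4e,0x79}
#3 dst[0x11+2] := {0x54,0x4e}
#4 dst[0x01+4] := {0xe6,0xc1,0x73,0x12}
#5 dst[0x02+2] := {0x12,0x7b}
query mem[0x10]=0x79, mem[0x14]=0xe6, mem[0x0f]=0x4e

MEM[0x10,0x14,0x0f] = 79 e6 4e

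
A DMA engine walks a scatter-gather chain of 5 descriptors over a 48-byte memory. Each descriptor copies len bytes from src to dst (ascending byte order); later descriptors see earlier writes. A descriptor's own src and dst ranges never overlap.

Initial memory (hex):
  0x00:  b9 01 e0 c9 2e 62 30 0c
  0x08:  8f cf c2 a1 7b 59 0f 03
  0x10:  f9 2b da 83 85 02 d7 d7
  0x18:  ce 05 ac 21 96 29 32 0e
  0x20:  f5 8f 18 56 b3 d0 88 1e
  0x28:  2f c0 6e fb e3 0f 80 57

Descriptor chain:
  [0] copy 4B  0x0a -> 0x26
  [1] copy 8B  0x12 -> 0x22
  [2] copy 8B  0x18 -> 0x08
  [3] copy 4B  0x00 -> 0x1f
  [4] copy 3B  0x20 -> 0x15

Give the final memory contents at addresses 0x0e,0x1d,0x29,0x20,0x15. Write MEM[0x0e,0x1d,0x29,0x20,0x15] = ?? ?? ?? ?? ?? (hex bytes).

MEM[0x0e,0x1d,0x29,0x20,0x15] = 32 29 05 01 01

[0] 0x0a->0x26 len=4 : c2 a1 7b 59
[1] 0x12->0x22 len=8 : da 83 85 02 d7 d7 ce 05
[2] 0x18->0x08 len=8 : ce 05 ac 21 96 29 32 0e
[3] 0x00->0x1f len=4 : b9 01 e0 c9
[4] 0x20->0x15 len=3 : 01 e0 c9
query mem[0x0e]=0x32, mem[0x1d]=0x29, mem[0x29]=0x05, mem[0x20]=0x01, mem[0x15]=0x01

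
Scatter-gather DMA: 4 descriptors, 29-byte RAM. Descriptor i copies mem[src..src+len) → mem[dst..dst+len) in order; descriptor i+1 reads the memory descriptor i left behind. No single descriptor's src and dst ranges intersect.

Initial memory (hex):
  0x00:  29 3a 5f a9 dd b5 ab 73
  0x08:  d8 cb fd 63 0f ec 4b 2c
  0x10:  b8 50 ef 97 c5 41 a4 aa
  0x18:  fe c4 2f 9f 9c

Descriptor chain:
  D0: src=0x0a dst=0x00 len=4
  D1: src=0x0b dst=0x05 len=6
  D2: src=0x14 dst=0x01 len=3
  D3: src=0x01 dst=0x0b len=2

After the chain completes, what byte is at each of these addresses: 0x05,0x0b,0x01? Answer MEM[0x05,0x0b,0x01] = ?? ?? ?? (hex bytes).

MEM[0x05,0x0b,0x01] = 63 c5 c5

  after D0: wrote 4B at 0x00 = fd630fec
  after D1: wrote 6B at 0x05 = 630fec4b2cb8
  after D2: wrote 3B at 0x01 = c541a4
  after D3: wrote 2B at 0x0b = c541
query mem[0x05]=0x63, mem[0x0b]=0xc5, mem[0x01]=0xc5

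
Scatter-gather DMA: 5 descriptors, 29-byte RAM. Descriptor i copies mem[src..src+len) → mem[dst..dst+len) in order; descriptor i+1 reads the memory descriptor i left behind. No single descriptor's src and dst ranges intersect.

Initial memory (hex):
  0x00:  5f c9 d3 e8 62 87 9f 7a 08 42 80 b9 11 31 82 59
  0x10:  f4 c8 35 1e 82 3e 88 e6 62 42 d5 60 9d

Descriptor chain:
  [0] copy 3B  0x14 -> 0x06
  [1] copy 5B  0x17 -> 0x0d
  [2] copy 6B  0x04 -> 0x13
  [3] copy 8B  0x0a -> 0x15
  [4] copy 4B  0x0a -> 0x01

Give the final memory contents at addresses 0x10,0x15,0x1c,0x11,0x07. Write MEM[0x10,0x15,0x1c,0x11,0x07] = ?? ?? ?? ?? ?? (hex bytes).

MEM[0x10,0x15,0x1c,0x11,0x07] = d5 80 60 60 3e

#0 dst[0x06+3] := {0x82,0x3e,0x88}
#1 dst[0x0d+5] := {0xe6,0x62,0x42,0xd5,0x60}
#2 dst[0x13+6] := {0x62,0x87,0x82,0x3e,0x88,0x42}
#3 dst[0x15+8] := {0x80,0xb9,0x11,0xe6,0x62,0x42,0xd5,0x60}
#4 dst[0x01+4] := {0x80,0xb9,0x11,0xe6}
query mem[0x10]=0xd5, mem[0x15]=0x80, mem[0x1c]=0x60, mem[0x11]=0x60, mem[0x07]=0x3e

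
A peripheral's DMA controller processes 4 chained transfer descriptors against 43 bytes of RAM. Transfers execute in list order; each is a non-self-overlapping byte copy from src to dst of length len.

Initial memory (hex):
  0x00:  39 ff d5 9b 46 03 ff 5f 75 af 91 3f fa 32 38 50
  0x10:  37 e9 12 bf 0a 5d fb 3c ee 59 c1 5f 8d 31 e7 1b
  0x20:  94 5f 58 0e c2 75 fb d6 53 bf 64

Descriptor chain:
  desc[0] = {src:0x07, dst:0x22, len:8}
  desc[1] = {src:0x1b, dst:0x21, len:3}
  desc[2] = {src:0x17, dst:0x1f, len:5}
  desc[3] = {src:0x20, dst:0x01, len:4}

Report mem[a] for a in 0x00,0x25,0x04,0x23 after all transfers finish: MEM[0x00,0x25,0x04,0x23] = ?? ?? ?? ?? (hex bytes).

D0: mem[0x22..0x29] <- [5f 75 af 91 3f fa 32 38]
D1: mem[0x21..0x23] <- [5f 8d 31]
D2: mem[0x1f..0x23] <- [3c ee 59 c1 5f]
D3: mem[0x01..0x04] <- [ee 59 c1 5f]
query mem[0x00]=0x39, mem[0x25]=0x91, mem[0x04]=0x5f, mem[0x23]=0x5f

MEM[0x00,0x25,0x04,0x23] = 39 91 5f 5f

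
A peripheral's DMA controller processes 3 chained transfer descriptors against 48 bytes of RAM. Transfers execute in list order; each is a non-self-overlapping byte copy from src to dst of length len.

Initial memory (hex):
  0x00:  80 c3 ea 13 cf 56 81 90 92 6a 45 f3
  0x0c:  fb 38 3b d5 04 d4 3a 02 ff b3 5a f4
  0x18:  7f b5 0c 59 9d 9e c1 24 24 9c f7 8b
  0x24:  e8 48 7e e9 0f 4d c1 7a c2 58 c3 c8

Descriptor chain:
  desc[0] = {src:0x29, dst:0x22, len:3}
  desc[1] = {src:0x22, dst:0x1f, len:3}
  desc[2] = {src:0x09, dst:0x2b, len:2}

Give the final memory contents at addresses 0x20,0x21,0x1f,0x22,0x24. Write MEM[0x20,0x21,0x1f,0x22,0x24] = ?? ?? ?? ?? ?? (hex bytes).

MEM[0x20,0x21,0x1f,0x22,0x24] = c1 7a 4d 4d 7a

D0: mem[0x22..0x24] <- [4d c1 7a]
D1: mem[0x1f..0x21] <- [4d c1 7a]
D2: mem[0x2b..0x2c] <- [6a 45]
query mem[0x20]=0xc1, mem[0x21]=0x7a, mem[0x1f]=0x4d, mem[0x22]=0x4d, mem[0x24]=0x7a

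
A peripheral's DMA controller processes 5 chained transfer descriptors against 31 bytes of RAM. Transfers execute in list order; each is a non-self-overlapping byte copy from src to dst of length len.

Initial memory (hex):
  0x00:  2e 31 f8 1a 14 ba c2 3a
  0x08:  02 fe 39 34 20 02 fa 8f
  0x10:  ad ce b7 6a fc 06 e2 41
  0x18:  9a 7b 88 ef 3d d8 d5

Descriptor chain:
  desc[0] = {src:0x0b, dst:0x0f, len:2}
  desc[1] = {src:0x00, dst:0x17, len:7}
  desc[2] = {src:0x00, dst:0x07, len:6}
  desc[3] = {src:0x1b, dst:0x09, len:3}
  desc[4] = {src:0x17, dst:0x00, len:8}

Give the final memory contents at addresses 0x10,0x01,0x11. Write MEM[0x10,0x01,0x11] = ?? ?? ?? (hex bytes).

MEM[0x10,0x01,0x11] = 20 31 ce

D0: mem[0x0f..0x10] <- [34 20]
D1: mem[0x17..0x1d] <- [2e 31 f8 1a 14 ba c2]
D2: mem[0x07..0x0c] <- [2e 31 f8 1a 14 ba]
D3: mem[0x09..0x0b] <- [14 ba c2]
D4: mem[0x00..0x07] <- [2e 31 f8 1a 14 ba c2 d5]
query mem[0x10]=0x20, mem[0x01]=0x31, mem[0x11]=0xce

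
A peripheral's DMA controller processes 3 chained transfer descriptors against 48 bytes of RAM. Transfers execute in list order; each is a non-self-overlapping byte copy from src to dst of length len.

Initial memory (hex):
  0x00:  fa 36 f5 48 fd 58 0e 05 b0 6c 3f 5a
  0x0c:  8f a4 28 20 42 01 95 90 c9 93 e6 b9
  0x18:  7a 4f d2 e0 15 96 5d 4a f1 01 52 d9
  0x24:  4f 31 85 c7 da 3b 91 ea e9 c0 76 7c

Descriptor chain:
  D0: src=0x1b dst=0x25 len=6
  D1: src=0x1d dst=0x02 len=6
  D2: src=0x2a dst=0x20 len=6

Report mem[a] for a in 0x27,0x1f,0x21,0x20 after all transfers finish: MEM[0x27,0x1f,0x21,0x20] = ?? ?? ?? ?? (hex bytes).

MEM[0x27,0x1f,0x21,0x20] = 96 4a ea f1

  after D0: wrote 6B at 0x25 = e015965d4af1
  after D1: wrote 6B at 0x02 = 965d4af10152
  after D2: wrote 6B at 0x20 = f1eae9c0767c
query mem[0x27]=0x96, mem[0x1f]=0x4a, mem[0x21]=0xea, mem[0x20]=0xf1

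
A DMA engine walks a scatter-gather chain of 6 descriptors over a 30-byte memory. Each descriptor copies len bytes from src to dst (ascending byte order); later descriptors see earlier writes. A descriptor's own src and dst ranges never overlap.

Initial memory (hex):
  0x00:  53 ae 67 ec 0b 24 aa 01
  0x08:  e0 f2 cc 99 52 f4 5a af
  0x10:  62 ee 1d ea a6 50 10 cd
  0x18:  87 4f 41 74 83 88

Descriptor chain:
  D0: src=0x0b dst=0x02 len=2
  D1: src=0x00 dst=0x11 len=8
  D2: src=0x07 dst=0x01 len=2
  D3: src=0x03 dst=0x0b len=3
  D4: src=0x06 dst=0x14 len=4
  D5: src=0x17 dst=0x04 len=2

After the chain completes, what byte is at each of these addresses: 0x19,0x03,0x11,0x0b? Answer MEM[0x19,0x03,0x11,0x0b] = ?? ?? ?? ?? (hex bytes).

#0 dst[0x02+2] := {0x99,0x52}
#1 dst[0x11+8] := {0x53,0xae,0x99,0x52,0x0b,0x24,0xaa,0x01}
#2 dst[0x01+2] := {0x01,0xe0}
#3 dst[0x0b+3] := {0x52,0x0b,0x24}
#4 dst[0x14+4] := {0xaa,0x01,0xe0,0xf2}
#5 dst[0x04+2] := {0xf2,0x01}
query mem[0x19]=0x4f, mem[0x03]=0x52, mem[0x11]=0x53, mem[0x0b]=0x52

MEM[0x19,0x03,0x11,0x0b] = 4f 52 53 52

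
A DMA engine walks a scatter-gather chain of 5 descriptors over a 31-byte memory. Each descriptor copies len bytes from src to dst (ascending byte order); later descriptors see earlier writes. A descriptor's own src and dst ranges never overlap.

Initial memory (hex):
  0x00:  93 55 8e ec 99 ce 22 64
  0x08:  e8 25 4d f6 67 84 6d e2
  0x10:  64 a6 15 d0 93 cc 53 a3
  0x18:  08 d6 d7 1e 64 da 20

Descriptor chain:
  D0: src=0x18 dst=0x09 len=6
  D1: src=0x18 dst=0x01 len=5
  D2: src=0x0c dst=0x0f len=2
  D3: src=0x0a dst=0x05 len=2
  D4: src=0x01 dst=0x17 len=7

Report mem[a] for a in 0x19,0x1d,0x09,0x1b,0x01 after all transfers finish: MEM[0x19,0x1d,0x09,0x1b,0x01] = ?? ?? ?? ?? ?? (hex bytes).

D0: mem[0x09..0x0e] <- [08 d6 d7 1e 64 da]
D1: mem[0x01..0x05] <- [08 d6 d7 1e 64]
D2: mem[0x0f..0x10] <- [1e 64]
D3: mem[0x05..0x06] <- [d6 d7]
D4: mem[0x17..0x1d] <- [08 d6 d7 1e d6 d7 64]
query mem[0x19]=0xd7, mem[0x1d]=0x64, mem[0x09]=0x08, mem[0x1b]=0xd6, mem[0x01]=0x08

MEM[0x19,0x1d,0x09,0x1b,0x01] = d7 64 08 d6 08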